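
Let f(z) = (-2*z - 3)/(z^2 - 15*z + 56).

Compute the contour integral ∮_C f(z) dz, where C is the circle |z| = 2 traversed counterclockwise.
By the residue theorem, ∮_C f(z) dz = 2πi · (sum of the residues of f at the poles inside |z| = 2).

The denominator factors as (z - 8)*(z - 7), so the singularities of f are simple poles at z = 8, z = 7.
  |8|² = 64 > 4 = 2², so this pole is outside the contour.
  |7|² = 49 > 4 = 2², so this pole is outside the contour.

No pole lies inside the contour, so f is analytic on and inside C and the integral is 0 (Cauchy's theorem).

Final answer: 0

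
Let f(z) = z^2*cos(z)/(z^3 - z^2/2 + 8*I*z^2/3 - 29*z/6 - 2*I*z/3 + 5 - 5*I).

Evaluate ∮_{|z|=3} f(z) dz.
By the residue theorem, ∮_C f(z) dz = 2πi · (sum of the residues of f at the poles inside |z| = 3).

The denominator factors as (z + 2 + 2*I/3)*(z - 1 + 2*I)*(z - 3/2), so the singularities of f are simple poles at z = -2 - 2*I/3, z = 1 - 2*I, z = 3/2.
  |-2 - 2*I/3|² = 40/9 < 9 = 3², so this pole is inside the contour.
  |1 - 2*I|² = 5 < 9 = 3², so this pole is inside the contour.
  |3/2|² = 9/4 < 9 = 3², so this pole is inside the contour.

With P(z) = z^2*cos(z) and Q(z) = z^3 - z^2/2 + 8*I*z^2/3 - 29*z/6 - 2*I*z/3 + 5 - 5*I, each pole is simple, so Res(f, z₀) = P(z₀)/Q'(z₀) with Q'(z) = 3*z^2 - z + 16*I*z/3 - 29/6 - 2*I/3.
  Res(f, -2 - 2*I/3) = P(-2 - 2*I/3)/Q'(-2 - 2*I/3) = ((32/9 + 8*I/3)*cos(2 + 2*I/3))/(205/18 - 8*I/3) = (10816/44329 + 12912*I/44329)*cos(2 + 2*I/3)
  Res(f, 1 - 2*I) = P(1 - 2*I)/Q'(1 - 2*I) = ((-3 - 4*I)*cos(1 - 2*I))/(-25/6 - 16*I/3) = (1218/1649 + 24*I/1649)*cos(1 - 2*I)
  Res(f, 3/2) = P(3/2)/Q'(3/2) = (9*cos(3/2)/4)/(5/12 + 22*I/3) = (135/7769 - 2376*I/7769)*cos(3/2)

Sum of residues inside C: (10816/44329 + 12912*I/44329)*cos(2 + 2*I/3) + (135/7769 - 2376*I/7769)*cos(3/2) + (1218/1649 + 24*I/1649)*cos(1 - 2*I)
∮_C f(z) dz = 2πi · ((10816/44329 + 12912*I/44329)*cos(2 + 2*I/3) + (135/7769 - 2376*I/7769)*cos(3/2) + (1218/1649 + 24*I/1649)*cos(1 - 2*I)) = pi*(4752/7769 + 270*I/7769)*cos(3/2) + pi*(-25824/44329 + 21632*I/44329)*cos(2 + 2*I/3) + pi*(-48/1649 + 2436*I/1649)*cos(1 - 2*I)

Final answer: pi*(4752/7769 + 270*I/7769)*cos(3/2) + pi*(-25824/44329 + 21632*I/44329)*cos(2 + 2*I/3) + pi*(-48/1649 + 2436*I/1649)*cos(1 - 2*I)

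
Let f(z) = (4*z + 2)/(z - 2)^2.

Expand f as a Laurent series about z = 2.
Put w = z - (2), i.e. z = w + 2. The denominator is w^2, so it suffices to rewrite the numerator in powers of w.

P(z) = 4*z + 2
P(w + 2) = 10 + 4*w

Dividing each term by w^2:
  f = 10/w^2 + 4/w

Substituting back w = z - 2:
  f(z) = 10/(z - 2)^2 + 4/(z - 2)

The series is finite because the numerator is a polynomial; the negative powers form the principal part, and the coefficient of 1/(z - 2) gives Res(f, 2) = 4.

Final answer: 10/(z - 2)^2 + 4/(z - 2)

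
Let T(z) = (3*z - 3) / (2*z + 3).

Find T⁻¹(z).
Set w = T(z) = (3*z - 3) / (2*z + 3) and solve for z:
  w*(2*z + 3) = 3*z - 3
  3*w + z*(2*w - 3) + 3 = 0
  z*(2*w - 3) = -3*w - 3
  z = (3*w + 3)/(3 - 2*w)
Renaming the variable, T⁻¹(z) = (3*z + 3)/(-2*z + 3) = (-3*z - 3)/(2*z - 3).
(Check: ad - bc = 15 ≠ 0, so T is invertible.)

Final answer: (-3*z - 3)/(2*z - 3)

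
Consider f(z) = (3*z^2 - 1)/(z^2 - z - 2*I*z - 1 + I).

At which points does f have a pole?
The singularities of f are the zeros of the denominator. Factoring,
  z^2 - z - 2*I*z - 1 + I = (z - 1 - I)*(z - I)
so the candidates are z = 1 + I, z = I.

Check the numerator P(z) = 3*z^2 - 1 at each one:
  P(1 + I) = -1 + 6*I ≠ 0, so z = 1 + I is a (simple) pole.
  P(I) = -4 ≠ 0, so z = I is a (simple) pole.

Poles of f: {I, 1 + I}

Final answer: {I, 1 + I}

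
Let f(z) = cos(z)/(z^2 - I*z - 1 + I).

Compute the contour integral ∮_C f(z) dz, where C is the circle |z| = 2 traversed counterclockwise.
By the residue theorem, ∮_C f(z) dz = 2πi · (sum of the residues of f at the poles inside |z| = 2).

The denominator factors as (z + 1 - I)*(z - 1), so the singularities of f are simple poles at z = -1 + I, z = 1.
  |-1 + I|² = 2 < 4 = 2², so this pole is inside the contour.
  |1|² = 1 < 4 = 2², so this pole is inside the contour.

With P(z) = cos(z) and Q(z) = z^2 - I*z - 1 + I, each pole is simple, so Res(f, z₀) = P(z₀)/Q'(z₀) with Q'(z) = 2*z - I.
  Res(f, -1 + I) = P(-1 + I)/Q'(-1 + I) = (cos(1 - I))/(-2 + I) = (-2/5 - I/5)*cos(1 - I)
  Res(f, 1) = P(1)/Q'(1) = (cos(1))/(2 - I) = (2/5 + I/5)*cos(1)

Sum of residues inside C: (-2/5 - I/5)*cos(1 - I) + (2/5 + I/5)*cos(1)
∮_C f(z) dz = 2πi · ((-2/5 - I/5)*cos(1 - I) + (2/5 + I/5)*cos(1)) = pi*(2/5 - 4*I/5)*cos(1 - I) + pi*(-2/5 + 4*I/5)*cos(1)

Final answer: pi*(2/5 - 4*I/5)*cos(1 - I) + pi*(-2/5 + 4*I/5)*cos(1)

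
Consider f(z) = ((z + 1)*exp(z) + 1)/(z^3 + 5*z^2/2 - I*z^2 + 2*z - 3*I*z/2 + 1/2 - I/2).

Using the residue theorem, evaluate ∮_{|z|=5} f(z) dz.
By the residue theorem, ∮_C f(z) dz = 2πi · (sum of the residues of f at the poles inside |z| = 5).

The denominator factors as (z + 1)*(z + 1 - I)*(z + 1/2), so the singularities of f are simple poles at z = -1, z = -1 + I, z = -1/2.
  |-1|² = 1 < 25 = 5², so this pole is inside the contour.
  |-1 + I|² = 2 < 25 = 5², so this pole is inside the contour.
  |-1/2|² = 1/4 < 25 = 5², so this pole is inside the contour.

With P(z) = (z + 1)*exp(z) + 1 and Q(z) = z^3 + 5*z^2/2 - I*z^2 + 2*z - 3*I*z/2 + 1/2 - I/2, each pole is simple, so Res(f, z₀) = P(z₀)/Q'(z₀) with Q'(z) = 3*z^2 + 5*z - 2*I*z + 2 - 3*I/2.
  Res(f, -1) = P(-1)/Q'(-1) = (1)/(I/2) = -2*I
  Res(f, -1 + I) = P(-1 + I)/Q'(-1 + I) = (1 + I*exp(-1 + I))/(-1 - I/2) = -4/5 + (-2/5 - 4*I/5)*exp(-1 + I) + 2*I/5
  Res(f, -1/2) = P(-1/2)/Q'(-1/2) = (exp(-1/2)/2 + 1)/(1/4 - I/2) = 4/5 + (2/5 + 4*I/5)*exp(-1/2) + 8*I/5

Sum of residues inside C: (-2/5 - 4*I/5)*exp(-1 + I) + (2/5 + 4*I/5)*exp(-1/2)
∮_C f(z) dz = 2πi · ((-2/5 - 4*I/5)*exp(-1 + I) + (2/5 + 4*I/5)*exp(-1/2)) = pi*(8/5 - 4*I/5)*exp(-1 + I) + pi*(-8/5 + 4*I/5)*exp(-1/2)

Final answer: pi*(8/5 - 4*I/5)*exp(-1 + I) + pi*(-8/5 + 4*I/5)*exp(-1/2)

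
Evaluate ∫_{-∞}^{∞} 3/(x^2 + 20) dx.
Let f(z) = 3/(z^2 + 20). The denominator has no real zeros and deg Q - deg P = 2 ≥ 2, so the integral of f over the upper semicircle |z| = R tends to 0 as R → ∞. Closing the contour in the upper half-plane,
  ∫_{-∞}^{∞} f(x) dx = 2πi · Σ Res(f, z_k)  over the poles with Im z_k > 0.

Zeros of the denominator: z^2 + 20 = 0 gives z = ±2*sqrt(5)*I.
Upper half-plane: z = 2*sqrt(5)*I (simple).

Each pole is a simple zero of Q(z) = z^2 + 20, so Res(f, z₀) = P(z₀)/Q'(z₀) with P(z) = 3, Q'(z) = 2*z:
  Res(f, 2*sqrt(5)*I) = (3)/(4*sqrt(5)*I) = -3*sqrt(5)*I/20

∫_{-∞}^{∞} f(x) dx = 2πi · (-3*sqrt(5)*I/20) = 3*sqrt(5)*pi/10

Final answer: 3*sqrt(5)*pi/10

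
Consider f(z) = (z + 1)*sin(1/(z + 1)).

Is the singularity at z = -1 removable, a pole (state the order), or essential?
Let u = z + 1. Then
  sin(1/u) = Σ_{k≥0} (-1)^k (1)^(2k+1)/((2k+1)!·u^(2k+1)) = 1/u - 1/(6*u^3) + 1/(120*u^5) + ...
which has infinitely many negative powers of u, so sin(1/(z + 1)) has an essential singularity at z = -1.
The extra factor z + 1 is a nonzero polynomial; if the product had at most a pole at z = -1, dividing by that polynomial would leave sin(1/(z + 1)) with at most a pole too — contradiction. (Equivalently, the product's Laurent series still has infinitely many negative powers.)
So the singularity is essential.

Final answer: essential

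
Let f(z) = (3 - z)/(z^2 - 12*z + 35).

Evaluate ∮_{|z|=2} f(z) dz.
By the residue theorem, ∮_C f(z) dz = 2πi · (sum of the residues of f at the poles inside |z| = 2).

The denominator factors as (z - 5)*(z - 7), so the singularities of f are simple poles at z = 5, z = 7.
  |5|² = 25 > 4 = 2², so this pole is outside the contour.
  |7|² = 49 > 4 = 2², so this pole is outside the contour.

No pole lies inside the contour, so f is analytic on and inside C and the integral is 0 (Cauchy's theorem).

Final answer: 0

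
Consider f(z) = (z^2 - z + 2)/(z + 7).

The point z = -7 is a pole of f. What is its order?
1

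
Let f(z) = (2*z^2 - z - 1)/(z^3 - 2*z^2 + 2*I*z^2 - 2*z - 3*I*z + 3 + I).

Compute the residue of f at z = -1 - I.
Write f(z) = P(z)/Q(z) with P(z) = 2*z^2 - z - 1 and Q(z) = z^3 - 2*z^2 + 2*I*z^2 - 2*z - 3*I*z + 3 + I.
The denominator factors as Q(z) = (z - 2 + I)*(z - 1)*(z + 1 + I), so z = -1 - I is a simple zero of Q and P is analytic there; z = -1 - I is therefore a simple pole and
  Res(f, z₀) = P(z₀)/Q'(z₀).

Q'(z) = 3*z^2 - 4*z + 4*I*z - 2 - 3*I, so Q'(-1 - I) = 6 + 3*I.
P(-1 - I) = 5*I.

Res(f, -1 - I) = (5*I)/(6 + 3*I) = 1/3 + 2*I/3

Final answer: 1/3 + 2*I/3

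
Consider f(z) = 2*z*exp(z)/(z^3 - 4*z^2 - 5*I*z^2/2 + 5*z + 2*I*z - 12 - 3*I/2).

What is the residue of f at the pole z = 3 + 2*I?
Write f(z) = P(z)/Q(z) with P(z) = 2*z*exp(z) and Q(z) = z^3 - 4*z^2 - 5*I*z^2/2 + 5*z + 2*I*z - 12 - 3*I/2.
The denominator factors as Q(z) = (z - 3 - 2*I)*(z - 1 - 2*I)*(z + 3*I/2), so z = 3 + 2*I is a simple zero of Q and P is analytic there; z = 3 + 2*I is therefore a simple pole and
  Res(f, z₀) = P(z₀)/Q'(z₀).

Q'(z) = 3*z^2 - 8*z - 5*I*z + 5 + 2*I, so Q'(3 + 2*I) = 6 + 7*I.
P(3 + 2*I) = (6 + 4*I)*exp(3 + 2*I).

Res(f, 3 + 2*I) = ((6 + 4*I)*exp(3 + 2*I))/(6 + 7*I) = (64/85 - 18*I/85)*exp(3 + 2*I)

Final answer: (64/85 - 18*I/85)*exp(3 + 2*I)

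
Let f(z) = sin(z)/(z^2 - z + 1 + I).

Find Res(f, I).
Write f(z) = P(z)/Q(z) with P(z) = sin(z) and Q(z) = z^2 - z + 1 + I.
The denominator factors as Q(z) = (z - 1 + I)*(z - I), so z = I is a simple zero of Q and P is analytic there; z = I is therefore a simple pole and
  Res(f, z₀) = P(z₀)/Q'(z₀).

Q'(z) = 2*z - 1, so Q'(I) = -1 + 2*I.
P(I) = I*sinh(1).

Res(f, I) = (I*sinh(1))/(-1 + 2*I) = (2/5 - I/5)*sinh(1)

Final answer: (2/5 - I/5)*sinh(1)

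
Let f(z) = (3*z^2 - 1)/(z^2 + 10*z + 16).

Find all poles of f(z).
{-8, -2}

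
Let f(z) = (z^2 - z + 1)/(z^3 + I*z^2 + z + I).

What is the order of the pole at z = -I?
2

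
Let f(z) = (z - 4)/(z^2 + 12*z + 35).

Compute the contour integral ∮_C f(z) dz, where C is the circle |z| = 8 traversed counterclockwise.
2*I*pi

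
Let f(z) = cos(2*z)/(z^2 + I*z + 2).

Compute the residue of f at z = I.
-I*cosh(2)/3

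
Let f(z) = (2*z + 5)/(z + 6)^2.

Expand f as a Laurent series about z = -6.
Put w = z - (-6), i.e. z = w - 6. The denominator is w^2, so it suffices to rewrite the numerator in powers of w.

P(z) = 2*z + 5
P(w - 6) = -7 + 2*w

Dividing each term by w^2:
  f = -7/w^2 + 2/w

Substituting back w = z + 6:
  f(z) = -7/(z + 6)^2 + 2/(z + 6)

The series is finite because the numerator is a polynomial; the negative powers form the principal part, and the coefficient of 1/(z + 6) gives Res(f, -6) = 2.

Final answer: -7/(z + 6)^2 + 2/(z + 6)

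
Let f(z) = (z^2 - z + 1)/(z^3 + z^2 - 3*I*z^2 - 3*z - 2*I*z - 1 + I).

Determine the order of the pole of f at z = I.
Factor the denominator:
  z^3 + z^2 - 3*I*z^2 - 3*z - 2*I*z - 1 + I = (z - I)^2*(z + 1 - I)

The numerator P(z) = z^2 - z + 1 has P(I) = -I ≠ 0, so no factor of (z - I) cancels.
Near z = I we can therefore write f(z) = g(z)/(z - I)^2 with g analytic at I and g(I) ≠ 0 (g is the numerator divided by the remaining denominator factors).

Hence z = I is a pole of order 2.

Final answer: 2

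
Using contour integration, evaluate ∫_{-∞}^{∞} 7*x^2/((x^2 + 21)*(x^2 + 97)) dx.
Let f(z) = 7*z^2/((z^2 + 21)*(z^2 + 97)). The denominator has no real zeros and deg Q - deg P = 2 ≥ 2, so the integral of f over the upper semicircle |z| = R tends to 0 as R → ∞. Closing the contour in the upper half-plane,
  ∫_{-∞}^{∞} f(x) dx = 2πi · Σ Res(f, z_k)  over the poles with Im z_k > 0.

Zeros of the denominator: z^2 + 21 = 0 gives z = ±sqrt(21)*I; z^2 + 97 = 0 gives z = ±sqrt(97)*I.
Upper half-plane: z = sqrt(21)*I, z = sqrt(97)*I (simple).

Each pole is a simple zero of Q(z) = z^4 + 118*z^2 + 2037, so Res(f, z₀) = P(z₀)/Q'(z₀) with P(z) = 7*z^2, Q'(z) = 4*z^3 + 236*z:
  Res(f, sqrt(21)*I) = (-147)/(152*sqrt(21)*I) = 7*sqrt(21)*I/152
  Res(f, sqrt(97)*I) = (-679)/(-152*sqrt(97)*I) = -7*sqrt(97)*I/152

Sum of residues: 7*I*(-sqrt(97) + sqrt(21))/152
∫_{-∞}^{∞} f(x) dx = 2πi · (7*I*(-sqrt(97) + sqrt(21))/152) = 7*pi*(-sqrt(21) + sqrt(97))/76

Final answer: 7*pi*(-sqrt(21) + sqrt(97))/76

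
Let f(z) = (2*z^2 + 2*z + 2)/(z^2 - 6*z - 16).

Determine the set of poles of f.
{-2, 8}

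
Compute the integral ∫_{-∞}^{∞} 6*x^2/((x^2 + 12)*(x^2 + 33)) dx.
Let f(z) = 6*z^2/((z^2 + 12)*(z^2 + 33)). The denominator has no real zeros and deg Q - deg P = 2 ≥ 2, so the integral of f over the upper semicircle |z| = R tends to 0 as R → ∞. Closing the contour in the upper half-plane,
  ∫_{-∞}^{∞} f(x) dx = 2πi · Σ Res(f, z_k)  over the poles with Im z_k > 0.

Zeros of the denominator: z^2 + 12 = 0 gives z = ±2*sqrt(3)*I; z^2 + 33 = 0 gives z = ±sqrt(33)*I.
Upper half-plane: z = 2*sqrt(3)*I, z = sqrt(33)*I (simple).

Each pole is a simple zero of Q(z) = z^4 + 45*z^2 + 396, so Res(f, z₀) = P(z₀)/Q'(z₀) with P(z) = 6*z^2, Q'(z) = 4*z^3 + 90*z:
  Res(f, 2*sqrt(3)*I) = (-72)/(84*sqrt(3)*I) = 2*sqrt(3)*I/7
  Res(f, sqrt(33)*I) = (-198)/(-42*sqrt(33)*I) = -sqrt(33)*I/7

Sum of residues: I*(-sqrt(33) + 2*sqrt(3))/7
∫_{-∞}^{∞} f(x) dx = 2πi · (I*(-sqrt(33) + 2*sqrt(3))/7) = 2*pi*(-2*sqrt(3) + sqrt(33))/7

Final answer: 2*pi*(-2*sqrt(3) + sqrt(33))/7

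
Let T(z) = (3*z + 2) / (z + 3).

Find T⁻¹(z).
Set w = T(z) = (3*z + 2) / (z + 3) and solve for z:
  w*(z + 3) = 3*z + 2
  3*w + z*(w - 3) - 2 = 0
  z*(w - 3) = 2 - 3*w
  z = (3*w - 2)/(3 - w)
Renaming the variable, T⁻¹(z) = (3*z - 2)/(-z + 3) = (-3*z + 2)/(z - 3).
(Check: ad - bc = 7 ≠ 0, so T is invertible.)

Final answer: (-3*z + 2)/(z - 3)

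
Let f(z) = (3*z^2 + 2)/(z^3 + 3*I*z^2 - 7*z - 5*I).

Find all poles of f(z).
The singularities of f are the zeros of the denominator. Factoring,
  z^3 + 3*I*z^2 - 7*z - 5*I = (z + 2 + I)*(z + I)*(z - 2 + I)
so the candidates are z = -2 - I, z = -I, z = 2 - I.

Check the numerator P(z) = 3*z^2 + 2 at each one:
  P(-2 - I) = 11 + 12*I ≠ 0, so z = -2 - I is a (simple) pole.
  P(-I) = -1 ≠ 0, so z = -I is a (simple) pole.
  P(2 - I) = 11 - 12*I ≠ 0, so z = 2 - I is a (simple) pole.

Poles of f: {-2 - I, -I, 2 - I}

Final answer: {-2 - I, -I, 2 - I}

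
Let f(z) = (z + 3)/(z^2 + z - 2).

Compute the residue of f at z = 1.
Write f(z) = P(z)/Q(z) with P(z) = z + 3 and Q(z) = z^2 + z - 2.
The denominator factors as Q(z) = (z - 1)*(z + 2), so z = 1 is a simple zero of Q and P is analytic there; z = 1 is therefore a simple pole and
  Res(f, z₀) = P(z₀)/Q'(z₀).

Q'(z) = 2*z + 1, so Q'(1) = 3.
P(1) = 4.

Res(f, 1) = (4)/(3) = 4/3

Final answer: 4/3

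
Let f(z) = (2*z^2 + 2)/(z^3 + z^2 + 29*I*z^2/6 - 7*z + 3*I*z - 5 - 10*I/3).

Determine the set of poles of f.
The singularities of f are the zeros of the denominator. Factoring,
  z^3 + z^2 + 29*I*z^2/6 - 7*z + 3*I*z - 5 - 10*I/3 = (z - 1 + 3*I/2)*(z + 1 + I/3)*(z + 1 + 3*I)
so the candidates are z = 1 - 3*I/2, z = -1 - I/3, z = -1 - 3*I.

Check the numerator P(z) = 2*z^2 + 2 at each one:
  P(1 - 3*I/2) = -1/2 - 6*I ≠ 0, so z = 1 - 3*I/2 is a (simple) pole.
  P(-1 - I/3) = 34/9 + 4*I/3 ≠ 0, so z = -1 - I/3 is a (simple) pole.
  P(-1 - 3*I) = -14 + 12*I ≠ 0, so z = -1 - 3*I is a (simple) pole.

Poles of f: {-1 - 3*I, -1 - I/3, 1 - 3*I/2}

Final answer: {-1 - 3*I, -1 - I/3, 1 - 3*I/2}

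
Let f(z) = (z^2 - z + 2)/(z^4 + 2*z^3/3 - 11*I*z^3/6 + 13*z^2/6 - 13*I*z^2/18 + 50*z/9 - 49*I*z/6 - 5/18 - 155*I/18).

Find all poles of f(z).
{-1 + I/3, -1 + 3*I/2, 1/3 - 2*I, 1 + 2*I}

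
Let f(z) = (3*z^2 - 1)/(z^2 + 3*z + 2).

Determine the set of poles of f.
{-2, -1}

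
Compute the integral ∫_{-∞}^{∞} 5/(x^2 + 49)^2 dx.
5*pi/686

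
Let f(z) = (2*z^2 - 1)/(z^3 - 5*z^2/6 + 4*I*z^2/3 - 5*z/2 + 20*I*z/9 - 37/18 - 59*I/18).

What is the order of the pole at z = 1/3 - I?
Factor the denominator:
  z^3 - 5*z^2/6 + 4*I*z^2/3 - 5*z/2 + 20*I*z/9 - 37/18 - 59*I/18 = (z - 1/3 + I)*(z + 3/2 - 2*I/3)*(z - 2 + I)

The numerator P(z) = 2*z^2 - 1 has P(1/3 - I) = -25/9 - 4*I/3 ≠ 0, so no factor of (z - 1/3 + I) cancels.
Near z = 1/3 - I we can therefore write f(z) = g(z)/(z - 1/3 + I) with g analytic at 1/3 - I and g(1/3 - I) ≠ 0 (g is the numerator divided by the remaining denominator factors).

Hence z = 1/3 - I is a pole of order 1.

Final answer: 1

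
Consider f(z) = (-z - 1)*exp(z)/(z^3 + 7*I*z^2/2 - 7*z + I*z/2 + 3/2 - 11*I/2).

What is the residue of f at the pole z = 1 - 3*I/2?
Write f(z) = P(z)/Q(z) with P(z) = (-z - 1)*exp(z) and Q(z) = z^3 + 7*I*z^2/2 - 7*z + I*z/2 + 3/2 - 11*I/2.
The denominator factors as Q(z) = (z - 1 + 3*I/2)*(z + 2 + I)*(z - 1 + I), so z = 1 - 3*I/2 is a simple zero of Q and P is analytic there; z = 1 - 3*I/2 is therefore a simple pole and
  Res(f, z₀) = P(z₀)/Q'(z₀).

Q'(z) = 3*z^2 + 7*I*z - 7 + I/2, so Q'(1 - 3*I/2) = -1/4 - 3*I/2.
P(1 - 3*I/2) = (-2 + 3*I/2)*exp(1 - 3*I/2).

Res(f, 1 - 3*I/2) = ((-2 + 3*I/2)*exp(1 - 3*I/2))/(-1/4 - 3*I/2) = (-28/37 - 54*I/37)*exp(1 - 3*I/2)

Final answer: (-28/37 - 54*I/37)*exp(1 - 3*I/2)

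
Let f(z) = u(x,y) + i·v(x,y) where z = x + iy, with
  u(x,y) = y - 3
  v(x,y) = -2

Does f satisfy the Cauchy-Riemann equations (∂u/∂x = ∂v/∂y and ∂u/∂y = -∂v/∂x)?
∂u/∂x = 0
∂v/∂y = 0
∂u/∂y = 1
∂v/∂x = 0
∂u/∂y ≠ -∂v/∂x; the Cauchy-Riemann equations are not satisfied, so f is not analytic.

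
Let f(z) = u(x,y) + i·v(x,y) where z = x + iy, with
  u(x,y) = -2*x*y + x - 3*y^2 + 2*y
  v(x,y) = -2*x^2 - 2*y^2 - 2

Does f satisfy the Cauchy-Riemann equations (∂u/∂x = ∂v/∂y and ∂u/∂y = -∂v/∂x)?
∂u/∂x = 1 - 2*y
∂v/∂y = -4*y
∂u/∂y = -2*x - 6*y + 2
∂v/∂x = -4*x
∂u/∂x ≠ ∂v/∂y and ∂u/∂y ≠ -∂v/∂x; the Cauchy-Riemann equations are not satisfied, so f is not analytic.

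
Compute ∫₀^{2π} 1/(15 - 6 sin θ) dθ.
Call the integral J. The integrand is 2π-periodic and we integrate over a full period, so shifting θ does not change the value (θ → θ + π/2 turns sin θ into cos θ; θ → θ + π flips the sign of the trig term). Hence
  J = ∫₀^{2π} dθ/(15 + 6 cos θ).
Put z = e^{iθ}: then cos θ = (z + 1/z)/2, dθ = dz/(iz), and z runs once counterclockwise around |z| = 1:
  J = ∮_{|z|=1} 1/(15 + 6*(z + 1/z)/2) · dz/(iz) = (2/i) ∮_{|z|=1} dz/(6*z^2 + 30*z + 6).
The roots of 6*z^2 + 30*z + 6 are z = (-15 ± sqrt(15^2 - 6^2))/6, with sqrt(189) = 3*sqrt(21); their product is 1, so only z₊ = -5/2 + sqrt(21)/2 lies inside the unit circle (z₋ = -5/2 - sqrt(21)/2 lies outside).
z₊ is a simple zero of q(z) = 6*z^2 + 30*z + 6, so Res(1/q, z₊) = 1/q'(z₊) with q'(z) = 12*z + 30; and q'(z₊) = 6*(z₊ - z₋) = 6*sqrt(21).
Therefore J = (2/i) · 2πi · 1/(6*sqrt(21)) = 2*pi/(3*sqrt(21)) = 2*sqrt(21)*pi/63

Final answer: 2*sqrt(21)*pi/63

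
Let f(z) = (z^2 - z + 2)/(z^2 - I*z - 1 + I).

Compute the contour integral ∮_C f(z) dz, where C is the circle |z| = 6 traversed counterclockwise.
By the residue theorem, ∮_C f(z) dz = 2πi · (sum of the residues of f at the poles inside |z| = 6).

The denominator factors as (z + 1 - I)*(z - 1), so the singularities of f are simple poles at z = -1 + I, z = 1.
  |-1 + I|² = 2 < 36 = 6², so this pole is inside the contour.
  |1|² = 1 < 36 = 6², so this pole is inside the contour.

With P(z) = z^2 - z + 2 and Q(z) = z^2 - I*z - 1 + I, each pole is simple, so Res(f, z₀) = P(z₀)/Q'(z₀) with Q'(z) = 2*z - I.
  Res(f, -1 + I) = P(-1 + I)/Q'(-1 + I) = (3 - 3*I)/(-2 + I) = -9/5 + 3*I/5
  Res(f, 1) = P(1)/Q'(1) = (2)/(2 - I) = 4/5 + 2*I/5

Sum of residues inside C: -1 + I
∮_C f(z) dz = 2πi · (-1 + I) = pi*(-2 - 2*I)

Final answer: pi*(-2 - 2*I)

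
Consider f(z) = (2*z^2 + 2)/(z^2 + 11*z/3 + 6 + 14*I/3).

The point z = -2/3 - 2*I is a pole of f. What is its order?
Factor the denominator:
  z^2 + 11*z/3 + 6 + 14*I/3 = (z + 2/3 + 2*I)*(z + 3 - 2*I)

The numerator P(z) = 2*z^2 + 2 has P(-2/3 - 2*I) = -46/9 + 16*I/3 ≠ 0, so no factor of (z + 2/3 + 2*I) cancels.
Near z = -2/3 - 2*I we can therefore write f(z) = g(z)/(z + 2/3 + 2*I) with g analytic at -2/3 - 2*I and g(-2/3 - 2*I) ≠ 0 (g is the numerator divided by the remaining denominator factors).

Hence z = -2/3 - 2*I is a pole of order 1.

Final answer: 1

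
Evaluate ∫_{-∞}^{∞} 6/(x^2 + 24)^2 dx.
sqrt(6)*pi/96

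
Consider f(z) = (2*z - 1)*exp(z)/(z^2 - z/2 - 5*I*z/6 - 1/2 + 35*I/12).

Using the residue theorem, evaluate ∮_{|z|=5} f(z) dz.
By the residue theorem, ∮_C f(z) dz = 2πi · (sum of the residues of f at the poles inside |z| = 5).

The denominator factors as (z + 1 - 3*I/2)*(z - 3/2 + 2*I/3), so the singularities of f are simple poles at z = -1 + 3*I/2, z = 3/2 - 2*I/3.
  |-1 + 3*I/2|² = 13/4 < 25 = 5², so this pole is inside the contour.
  |3/2 - 2*I/3|² = 97/36 < 25 = 5², so this pole is inside the contour.

With P(z) = (2*z - 1)*exp(z) and Q(z) = z^2 - z/2 - 5*I*z/6 - 1/2 + 35*I/12, each pole is simple, so Res(f, z₀) = P(z₀)/Q'(z₀) with Q'(z) = 2*z - 1/2 - 5*I/6.
  Res(f, -1 + 3*I/2) = P(-1 + 3*I/2)/Q'(-1 + 3*I/2) = ((-3 + 3*I)*exp(-1 + 3*I/2))/(-5/2 + 13*I/6) = (252/197 - 18*I/197)*exp(-1 + 3*I/2)
  Res(f, 3/2 - 2*I/3) = P(3/2 - 2*I/3)/Q'(3/2 - 2*I/3) = ((2 - 4*I/3)*exp(3/2 - 2*I/3))/(5/2 - 13*I/6) = (142/197 + 18*I/197)*exp(3/2 - 2*I/3)

Sum of residues inside C: (142/197 + 18*I/197)*exp(3/2 - 2*I/3) + (252/197 - 18*I/197)*exp(-1 + 3*I/2)
∮_C f(z) dz = 2πi · ((142/197 + 18*I/197)*exp(3/2 - 2*I/3) + (252/197 - 18*I/197)*exp(-1 + 3*I/2)) = pi*(36/197 + 504*I/197)*exp(-1 + 3*I/2) + pi*(-36/197 + 284*I/197)*exp(3/2 - 2*I/3)

Final answer: pi*(36/197 + 504*I/197)*exp(-1 + 3*I/2) + pi*(-36/197 + 284*I/197)*exp(3/2 - 2*I/3)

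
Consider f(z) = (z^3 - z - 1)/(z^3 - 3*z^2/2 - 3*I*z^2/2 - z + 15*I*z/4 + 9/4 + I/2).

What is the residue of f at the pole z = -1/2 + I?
Write f(z) = P(z)/Q(z) with P(z) = z^3 - z - 1 and Q(z) = z^3 - 3*z^2/2 - 3*I*z^2/2 - z + 15*I*z/4 + 9/4 + I/2.
The denominator factors as Q(z) = (z - I)*(z - 2 + I/2)*(z + 1/2 - I), so z = -1/2 + I is a simple zero of Q and P is analytic there; z = -1/2 + I is therefore a simple pole and
  Res(f, z₀) = P(z₀)/Q'(z₀).

Q'(z) = 3*z^2 - 3*z - 3*I*z - 1 + 15*I/4, so Q'(-1/2 + I) = 5/4 - 3*I/4.
P(-1/2 + I) = 7/8 - 5*I/4.

Res(f, -1/2 + I) = (7/8 - 5*I/4)/(5/4 - 3*I/4) = 65/68 - 29*I/68

Final answer: 65/68 - 29*I/68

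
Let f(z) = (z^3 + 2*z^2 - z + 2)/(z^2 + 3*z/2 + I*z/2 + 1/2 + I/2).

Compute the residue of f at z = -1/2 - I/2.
Write f(z) = P(z)/Q(z) with P(z) = z^3 + 2*z^2 - z + 2 and Q(z) = z^2 + 3*z/2 + I*z/2 + 1/2 + I/2.
The denominator factors as Q(z) = (z + 1/2 + I/2)*(z + 1), so z = -1/2 - I/2 is a simple zero of Q and P is analytic there; z = -1/2 - I/2 is therefore a simple pole and
  Res(f, z₀) = P(z₀)/Q'(z₀).

Q'(z) = 2*z + 3/2 + I/2, so Q'(-1/2 - I/2) = 1/2 - I/2.
P(-1/2 - I/2) = 11/4 + 5*I/4.

Res(f, -1/2 - I/2) = (11/4 + 5*I/4)/(1/2 - I/2) = 3/2 + 4*I

Final answer: 3/2 + 4*I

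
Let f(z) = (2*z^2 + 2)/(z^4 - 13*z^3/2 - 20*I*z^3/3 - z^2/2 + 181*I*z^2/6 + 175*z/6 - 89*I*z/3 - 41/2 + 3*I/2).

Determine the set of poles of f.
The singularities of f are the zeros of the denominator. Factoring,
  z^4 - 13*z^3/2 - 20*I*z^3/3 - z^2/2 + 181*I*z^2/6 + 175*z/6 - 89*I*z/3 - 41/2 + 3*I/2 = (z - 3/2 - I)*(z - 1 - 2*I/3)*(z - 3 - 3*I)*(z - 1 - 2*I)
so the candidates are z = 3/2 + I, z = 1 + 2*I/3, z = 3 + 3*I, z = 1 + 2*I.

Check the numerator P(z) = 2*z^2 + 2 at each one:
  P(3/2 + I) = 9/2 + 6*I ≠ 0, so z = 3/2 + I is a (simple) pole.
  P(1 + 2*I/3) = 28/9 + 8*I/3 ≠ 0, so z = 1 + 2*I/3 is a (simple) pole.
  P(3 + 3*I) = 2 + 36*I ≠ 0, so z = 3 + 3*I is a (simple) pole.
  P(1 + 2*I) = -4 + 8*I ≠ 0, so z = 1 + 2*I is a (simple) pole.

Poles of f: {1 + 2*I/3, 1 + 2*I, 3/2 + I, 3 + 3*I}

Final answer: {1 + 2*I/3, 1 + 2*I, 3/2 + I, 3 + 3*I}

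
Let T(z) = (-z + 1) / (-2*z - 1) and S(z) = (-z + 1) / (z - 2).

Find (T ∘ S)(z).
(T ∘ S)(z) = T(S(z)) = ((-1)*S(z) + (1))/((-2)*S(z) + (-1)). Multiply numerator and denominator by z - 2:
  numerator:   (-1)*(-z + 1) + (1)*(z - 2) = 2*z - 3
  denominator: (-2)*(-z + 1) + (-1)*(z - 2) = z
(T ∘ S)(z) = (2*z - 3)/(z)

Final answer: (2*z - 3)/(z)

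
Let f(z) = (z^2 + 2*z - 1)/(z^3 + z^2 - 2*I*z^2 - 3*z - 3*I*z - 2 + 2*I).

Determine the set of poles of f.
The singularities of f are the zeros of the denominator. Factoring,
  z^3 + z^2 - 2*I*z^2 - 3*z - 3*I*z - 2 + 2*I = (z - 1 - I)*(z + 2)*(z - I)
so the candidates are z = 1 + I, z = -2, z = I.

Check the numerator P(z) = z^2 + 2*z - 1 at each one:
  P(1 + I) = 1 + 4*I ≠ 0, so z = 1 + I is a (simple) pole.
  P(-2) = -1 ≠ 0, so z = -2 is a (simple) pole.
  P(I) = -2 + 2*I ≠ 0, so z = I is a (simple) pole.

Poles of f: {-2, I, 1 + I}

Final answer: {-2, I, 1 + I}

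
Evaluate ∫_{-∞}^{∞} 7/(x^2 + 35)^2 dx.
Let f(z) = 7/(z^2 + 35)^2. The denominator has no real zeros and deg Q - deg P = 4 ≥ 2, so the integral of f over the upper semicircle |z| = R tends to 0 as R → ∞. Closing the contour in the upper half-plane,
  ∫_{-∞}^{∞} f(x) dx = 2πi · Σ Res(f, z_k)  over the poles with Im z_k > 0.

Zeros of the denominator: z^2 + 35 = 0 gives z = ±sqrt(35)*I.
Upper half-plane: z = sqrt(35)*I (a pole of order 2).

Write f(z) = g(z)/(z - sqrt(35)*I)^2 with g(z) = 7/(z + sqrt(35)*I)^2. For a double pole, Res(f, z₀) = g'(z₀):
  g'(z) = -14/(z + sqrt(35)*I)^3
  Res(f, sqrt(35)*I) = g'(sqrt(35)*I) = -sqrt(35)*I/700

∫_{-∞}^{∞} f(x) dx = 2πi · (-sqrt(35)*I/700) = sqrt(35)*pi/350

Final answer: sqrt(35)*pi/350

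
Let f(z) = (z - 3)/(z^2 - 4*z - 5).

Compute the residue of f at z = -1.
Write f(z) = P(z)/Q(z) with P(z) = z - 3 and Q(z) = z^2 - 4*z - 5.
The denominator factors as Q(z) = (z - 5)*(z + 1), so z = -1 is a simple zero of Q and P is analytic there; z = -1 is therefore a simple pole and
  Res(f, z₀) = P(z₀)/Q'(z₀).

Q'(z) = 2*z - 4, so Q'(-1) = -6.
P(-1) = -4.

Res(f, -1) = (-4)/(-6) = 2/3

Final answer: 2/3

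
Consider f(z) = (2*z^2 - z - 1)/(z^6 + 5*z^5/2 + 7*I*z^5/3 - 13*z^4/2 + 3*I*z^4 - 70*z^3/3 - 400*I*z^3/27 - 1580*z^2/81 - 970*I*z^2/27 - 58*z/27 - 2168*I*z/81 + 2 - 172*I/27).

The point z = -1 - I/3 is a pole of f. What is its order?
Factor the denominator:
  z^6 + 5*z^5/2 + 7*I*z^5/3 - 13*z^4/2 + 3*I*z^4 - 70*z^3/3 - 400*I*z^3/27 - 1580*z^2/81 - 970*I*z^2/27 - 58*z/27 - 2168*I*z/81 + 2 - 172*I/27 = (z + 1 + I/3)^4*(z + 3/2 + I)*(z - 3)

The numerator P(z) = 2*z^2 - z - 1 has P(-1 - I/3) = 16/9 + 5*I/3 ≠ 0, so no factor of (z + 1 + I/3) cancels.
Near z = -1 - I/3 we can therefore write f(z) = g(z)/(z + 1 + I/3)^4 with g analytic at -1 - I/3 and g(-1 - I/3) ≠ 0 (g is the numerator divided by the remaining denominator factors).

Hence z = -1 - I/3 is a pole of order 4.

Final answer: 4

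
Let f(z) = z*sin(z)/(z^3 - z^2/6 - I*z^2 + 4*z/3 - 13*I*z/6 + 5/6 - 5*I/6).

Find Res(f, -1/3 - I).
Write f(z) = P(z)/Q(z) with P(z) = z*sin(z) and Q(z) = z^3 - z^2/6 - I*z^2 + 4*z/3 - 13*I*z/6 + 5/6 - 5*I/6.
The denominator factors as Q(z) = (z + 1/3 + I)*(z + 1/2)*(z - 1 - 2*I), so z = -1/3 - I is a simple zero of Q and P is analytic there; z = -1/3 - I is therefore a simple pole and
  Res(f, z₀) = P(z₀)/Q'(z₀).

Q'(z) = 3*z^2 - z/3 - 2*I*z + 4/3 - 13*I/6, so Q'(-1/3 - I) = -29/9 + 5*I/6.
P(-1/3 - I) = (1/3 + I)*sin(1/3 + I).

Res(f, -1/3 - I) = ((1/3 + I)*sin(1/3 + I))/(-29/9 + 5*I/6) = (-78/3589 - 1134*I/3589)*sin(1/3 + I)

Final answer: (-78/3589 - 1134*I/3589)*sin(1/3 + I)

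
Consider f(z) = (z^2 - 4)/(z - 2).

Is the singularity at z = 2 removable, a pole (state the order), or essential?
removable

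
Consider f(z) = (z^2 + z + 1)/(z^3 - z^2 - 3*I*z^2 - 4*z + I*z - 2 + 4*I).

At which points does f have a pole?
The singularities of f are the zeros of the denominator. Factoring,
  z^3 - z^2 - 3*I*z^2 - 4*z + I*z - 2 + 4*I = (z - 2 - I)*(z + 1)*(z - 2*I)
so the candidates are z = 2 + I, z = -1, z = 2*I.

Check the numerator P(z) = z^2 + z + 1 at each one:
  P(2 + I) = 6 + 5*I ≠ 0, so z = 2 + I is a (simple) pole.
  P(-1) = 1 ≠ 0, so z = -1 is a (simple) pole.
  P(2*I) = -3 + 2*I ≠ 0, so z = 2*I is a (simple) pole.

Poles of f: {-1, 2*I, 2 + I}

Final answer: {-1, 2*I, 2 + I}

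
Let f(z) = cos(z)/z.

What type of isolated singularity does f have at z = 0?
Write f(z) = g(z)/z with g(z) = cos(z).
g is entire and g(0) = 1 ≠ 0, so no factor of (z) cancels: the Laurent expansion of f about z = 0 starts at the power -1, i.e. lim_{z→z₀} (z - z₀) f(z) = 1 is finite and nonzero.
So z = 0 is a pole of order 1.

Final answer: pole of order 1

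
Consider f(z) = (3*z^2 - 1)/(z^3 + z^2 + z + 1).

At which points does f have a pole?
The singularities of f are the zeros of the denominator. Factoring,
  z^3 + z^2 + z + 1 = (z - I)*(z + 1)*(z + I)
so the candidates are z = I, z = -1, z = -I.

Check the numerator P(z) = 3*z^2 - 1 at each one:
  P(I) = -4 ≠ 0, so z = I is a (simple) pole.
  P(-1) = 2 ≠ 0, so z = -1 is a (simple) pole.
  P(-I) = -4 ≠ 0, so z = -I is a (simple) pole.

Poles of f: {-1, -I, I}

Final answer: {-1, -I, I}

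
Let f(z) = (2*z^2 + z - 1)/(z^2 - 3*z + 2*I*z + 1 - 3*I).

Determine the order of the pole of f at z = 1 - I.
1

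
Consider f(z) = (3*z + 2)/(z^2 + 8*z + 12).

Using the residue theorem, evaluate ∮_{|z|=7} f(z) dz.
By the residue theorem, ∮_C f(z) dz = 2πi · (sum of the residues of f at the poles inside |z| = 7).

The denominator factors as (z + 6)*(z + 2), so the singularities of f are simple poles at z = -6, z = -2.
  |-6|² = 36 < 49 = 7², so this pole is inside the contour.
  |-2|² = 4 < 49 = 7², so this pole is inside the contour.

With P(z) = 3*z + 2 and Q(z) = z^2 + 8*z + 12, each pole is simple, so Res(f, z₀) = P(z₀)/Q'(z₀) with Q'(z) = 2*z + 8.
  Res(f, -6) = P(-6)/Q'(-6) = (-16)/(-4) = 4
  Res(f, -2) = P(-2)/Q'(-2) = (-4)/(4) = -1

Sum of residues inside C: 3
∮_C f(z) dz = 2πi · (3) = 6*I*pi

Final answer: 6*I*pi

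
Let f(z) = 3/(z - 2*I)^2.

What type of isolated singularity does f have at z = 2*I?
Write f(z) = g(z)/(z - 2*I)^2 with g(z) = 3.
g is entire and g(2*I) = 3 ≠ 0, so no factor of (z - 2*I) cancels: the Laurent expansion of f about z = 2*I starts at the power -2, i.e. lim_{z→z₀} (z - z₀)^2 f(z) = 3 is finite and nonzero.
So z = 2*I is a pole of order 2.

Final answer: pole of order 2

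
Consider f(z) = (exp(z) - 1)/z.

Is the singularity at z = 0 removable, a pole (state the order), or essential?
Let u = z. The exponent is z = u, so
  f = (e^(u) - 1)/u = ((u) + (u)^2/2 + (u)^3/6 + ...)/u = 1 + (1/2)*u + (1/6)*u^2 + ...
The Laurent expansion about u = 0 has no negative powers; equivalently lim_{z→0} f(z) = 1 exists and is finite.
So the singularity is removable.

Final answer: removable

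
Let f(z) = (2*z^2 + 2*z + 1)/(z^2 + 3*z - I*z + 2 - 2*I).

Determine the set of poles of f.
The singularities of f are the zeros of the denominator. Factoring,
  z^2 + 3*z - I*z + 2 - 2*I = (z + 1 - I)*(z + 2)
so the candidates are z = -1 + I, z = -2.

Check the numerator P(z) = 2*z^2 + 2*z + 1 at each one:
  P(-1 + I) = -1 - 2*I ≠ 0, so z = -1 + I is a (simple) pole.
  P(-2) = 5 ≠ 0, so z = -2 is a (simple) pole.

Poles of f: {-2, -1 + I}

Final answer: {-2, -1 + I}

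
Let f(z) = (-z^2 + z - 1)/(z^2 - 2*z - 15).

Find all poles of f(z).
{-3, 5}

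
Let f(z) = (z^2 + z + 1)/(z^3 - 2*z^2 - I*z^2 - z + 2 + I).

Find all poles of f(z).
The singularities of f are the zeros of the denominator. Factoring,
  z^3 - 2*z^2 - I*z^2 - z + 2 + I = (z - 1)*(z + 1)*(z - 2 - I)
so the candidates are z = 1, z = -1, z = 2 + I.

Check the numerator P(z) = z^2 + z + 1 at each one:
  P(1) = 3 ≠ 0, so z = 1 is a (simple) pole.
  P(-1) = 1 ≠ 0, so z = -1 is a (simple) pole.
  P(2 + I) = 6 + 5*I ≠ 0, so z = 2 + I is a (simple) pole.

Poles of f: {-1, 1, 2 + I}

Final answer: {-1, 1, 2 + I}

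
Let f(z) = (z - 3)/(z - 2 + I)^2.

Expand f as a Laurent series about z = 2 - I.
Put w = z - (2 - I), i.e. z = w + 2 - I. The denominator is w^2, so it suffices to rewrite the numerator in powers of w.

P(z) = z - 3
P(w + 2 - I) = -1 - I + w

Dividing each term by w^2:
  f = (-1 - I)/w^2 + 1/w

Substituting back w = z - 2 + I:
  f(z) = (-1 - I)/(z - 2 + I)^2 + 1/(z - 2 + I)

The series is finite because the numerator is a polynomial; the negative powers form the principal part, and the coefficient of 1/(z - 2 + I) gives Res(f, 2 - I) = 1.

Final answer: (-1 - I)/(z - 2 + I)^2 + 1/(z - 2 + I)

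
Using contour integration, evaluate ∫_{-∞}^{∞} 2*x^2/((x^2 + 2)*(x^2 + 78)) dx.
Let f(z) = 2*z^2/((z^2 + 2)*(z^2 + 78)). The denominator has no real zeros and deg Q - deg P = 2 ≥ 2, so the integral of f over the upper semicircle |z| = R tends to 0 as R → ∞. Closing the contour in the upper half-plane,
  ∫_{-∞}^{∞} f(x) dx = 2πi · Σ Res(f, z_k)  over the poles with Im z_k > 0.

Zeros of the denominator: z^2 + 78 = 0 gives z = ±sqrt(78)*I; z^2 + 2 = 0 gives z = ±sqrt(2)*I.
Upper half-plane: z = sqrt(2)*I, z = sqrt(78)*I (simple).

Each pole is a simple zero of Q(z) = z^4 + 80*z^2 + 156, so Res(f, z₀) = P(z₀)/Q'(z₀) with P(z) = 2*z^2, Q'(z) = 4*z^3 + 160*z:
  Res(f, sqrt(2)*I) = (-4)/(152*sqrt(2)*I) = sqrt(2)*I/76
  Res(f, sqrt(78)*I) = (-156)/(-152*sqrt(78)*I) = -sqrt(78)*I/76

Sum of residues: I*(-sqrt(78) + sqrt(2))/76
∫_{-∞}^{∞} f(x) dx = 2πi · (I*(-sqrt(78) + sqrt(2))/76) = pi*(-sqrt(2) + sqrt(78))/38

Final answer: pi*(-sqrt(2) + sqrt(78))/38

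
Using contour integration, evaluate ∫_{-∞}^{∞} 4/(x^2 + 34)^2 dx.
Let f(z) = 4/(z^2 + 34)^2. The denominator has no real zeros and deg Q - deg P = 4 ≥ 2, so the integral of f over the upper semicircle |z| = R tends to 0 as R → ∞. Closing the contour in the upper half-plane,
  ∫_{-∞}^{∞} f(x) dx = 2πi · Σ Res(f, z_k)  over the poles with Im z_k > 0.

Zeros of the denominator: z^2 + 34 = 0 gives z = ±sqrt(34)*I.
Upper half-plane: z = sqrt(34)*I (a pole of order 2).

Write f(z) = g(z)/(z - sqrt(34)*I)^2 with g(z) = 4/(z + sqrt(34)*I)^2. For a double pole, Res(f, z₀) = g'(z₀):
  g'(z) = -8/(z + sqrt(34)*I)^3
  Res(f, sqrt(34)*I) = g'(sqrt(34)*I) = -sqrt(34)*I/1156

∫_{-∞}^{∞} f(x) dx = 2πi · (-sqrt(34)*I/1156) = sqrt(34)*pi/578

Final answer: sqrt(34)*pi/578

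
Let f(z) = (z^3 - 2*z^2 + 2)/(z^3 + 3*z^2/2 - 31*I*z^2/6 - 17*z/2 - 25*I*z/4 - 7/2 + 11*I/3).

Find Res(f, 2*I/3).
Write f(z) = P(z)/Q(z) with P(z) = z^3 - 2*z^2 + 2 and Q(z) = z^3 + 3*z^2/2 - 31*I*z^2/6 - 17*z/2 - 25*I*z/4 - 7/2 + 11*I/3.
The denominator factors as Q(z) = (z + 2 - 3*I/2)*(z - 1/2 - 3*I)*(z - 2*I/3), so z = 2*I/3 is a simple zero of Q and P is analytic there; z = 2*I/3 is therefore a simple pole and
  Res(f, z₀) = P(z₀)/Q'(z₀).

Q'(z) = 3*z^2 + 3*z - 31*I*z/3 - 17/2 - 25*I/4, so Q'(2*I/3) = -53/18 - 17*I/4.
P(2*I/3) = 26/9 - 8*I/27.

Res(f, 2*I/3) = (26/9 - 8*I/27)/(-53/18 - 17*I/4) = -9392/34645 + 51128*I/103935

Final answer: -9392/34645 + 51128*I/103935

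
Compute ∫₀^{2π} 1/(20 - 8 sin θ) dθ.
sqrt(21)*pi/42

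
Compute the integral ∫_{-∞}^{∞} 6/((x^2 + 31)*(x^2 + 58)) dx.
Let f(z) = 6/((z^2 + 31)*(z^2 + 58)). The denominator has no real zeros and deg Q - deg P = 4 ≥ 2, so the integral of f over the upper semicircle |z| = R tends to 0 as R → ∞. Closing the contour in the upper half-plane,
  ∫_{-∞}^{∞} f(x) dx = 2πi · Σ Res(f, z_k)  over the poles with Im z_k > 0.

Zeros of the denominator: z^2 + 31 = 0 gives z = ±sqrt(31)*I; z^2 + 58 = 0 gives z = ±sqrt(58)*I.
Upper half-plane: z = sqrt(31)*I, z = sqrt(58)*I (simple).

Each pole is a simple zero of Q(z) = z^4 + 89*z^2 + 1798, so Res(f, z₀) = P(z₀)/Q'(z₀) with P(z) = 6, Q'(z) = 4*z^3 + 178*z:
  Res(f, sqrt(31)*I) = (6)/(54*sqrt(31)*I) = -sqrt(31)*I/279
  Res(f, sqrt(58)*I) = (6)/(-54*sqrt(58)*I) = sqrt(58)*I/522

Sum of residues: I*(-sqrt(31)/279 + sqrt(58)/522)
∫_{-∞}^{∞} f(x) dx = 2πi · (I*(-sqrt(31)/279 + sqrt(58)/522)) = pi*(-31*sqrt(58) + 58*sqrt(31))/8091

Final answer: pi*(-31*sqrt(58) + 58*sqrt(31))/8091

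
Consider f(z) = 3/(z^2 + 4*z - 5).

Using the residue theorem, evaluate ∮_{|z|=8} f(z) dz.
By the residue theorem, ∮_C f(z) dz = 2πi · (sum of the residues of f at the poles inside |z| = 8).

The denominator factors as (z + 5)*(z - 1), so the singularities of f are simple poles at z = -5, z = 1.
  |-5|² = 25 < 64 = 8², so this pole is inside the contour.
  |1|² = 1 < 64 = 8², so this pole is inside the contour.

With P(z) = 3 and Q(z) = z^2 + 4*z - 5, each pole is simple, so Res(f, z₀) = P(z₀)/Q'(z₀) with Q'(z) = 2*z + 4.
  Res(f, -5) = P(-5)/Q'(-5) = (3)/(-6) = -1/2
  Res(f, 1) = P(1)/Q'(1) = (3)/(6) = 1/2

Sum of residues inside C: 0
∮_C f(z) dz = 2πi · (0) = 0

Final answer: 0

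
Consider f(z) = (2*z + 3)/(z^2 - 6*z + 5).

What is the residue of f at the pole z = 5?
13/4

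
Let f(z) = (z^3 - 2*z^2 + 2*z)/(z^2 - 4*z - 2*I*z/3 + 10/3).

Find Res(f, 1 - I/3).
-28/117 + 4*I/13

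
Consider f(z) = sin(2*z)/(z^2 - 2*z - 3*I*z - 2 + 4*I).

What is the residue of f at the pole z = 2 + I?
Write f(z) = P(z)/Q(z) with P(z) = sin(2*z) and Q(z) = z^2 - 2*z - 3*I*z - 2 + 4*I.
The denominator factors as Q(z) = (z - 2 - I)*(z - 2*I), so z = 2 + I is a simple zero of Q and P is analytic there; z = 2 + I is therefore a simple pole and
  Res(f, z₀) = P(z₀)/Q'(z₀).

Q'(z) = 2*z - 2 - 3*I, so Q'(2 + I) = 2 - I.
P(2 + I) = sin(4 + 2*I).

Res(f, 2 + I) = (sin(4 + 2*I))/(2 - I) = (2/5 + I/5)*sin(4 + 2*I)

Final answer: (2/5 + I/5)*sin(4 + 2*I)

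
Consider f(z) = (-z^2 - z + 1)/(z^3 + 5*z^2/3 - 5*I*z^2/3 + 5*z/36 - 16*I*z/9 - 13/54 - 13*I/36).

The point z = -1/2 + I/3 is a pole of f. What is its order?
Factor the denominator:
  z^3 + 5*z^2/3 - 5*I*z^2/3 + 5*z/36 - 16*I*z/9 - 13/54 - 13*I/36 = (z + 1/2 - I/3)^2*(z + 2/3 - I)

The numerator P(z) = -z^2 - z + 1 has P(-1/2 + I/3) = 49/36 ≠ 0, so no factor of (z + 1/2 - I/3) cancels.
Near z = -1/2 + I/3 we can therefore write f(z) = g(z)/(z + 1/2 - I/3)^2 with g analytic at -1/2 + I/3 and g(-1/2 + I/3) ≠ 0 (g is the numerator divided by the remaining denominator factors).

Hence z = -1/2 + I/3 is a pole of order 2.

Final answer: 2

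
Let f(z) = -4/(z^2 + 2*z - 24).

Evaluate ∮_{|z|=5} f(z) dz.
By the residue theorem, ∮_C f(z) dz = 2πi · (sum of the residues of f at the poles inside |z| = 5).

The denominator factors as (z + 6)*(z - 4), so the singularities of f are simple poles at z = -6, z = 4.
  |-6|² = 36 > 25 = 5², so this pole is outside the contour.
  |4|² = 16 < 25 = 5², so this pole is inside the contour.

With P(z) = -4 and Q(z) = z^2 + 2*z - 24, each pole is simple, so Res(f, z₀) = P(z₀)/Q'(z₀) with Q'(z) = 2*z + 2.
  Res(f, 4) = P(4)/Q'(4) = (-4)/(10) = -2/5

∮_C f(z) dz = 2πi · (-2/5) = -4*I*pi/5

Final answer: -4*I*pi/5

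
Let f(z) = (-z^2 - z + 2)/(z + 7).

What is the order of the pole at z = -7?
Factor the denominator:
  z + 7 = (z + 7)

The numerator P(z) = -z^2 - z + 2 has P(-7) = -40 ≠ 0, so no factor of (z + 7) cancels.
Near z = -7 we can therefore write f(z) = g(z)/(z + 7) with g analytic at -7 and g(-7) ≠ 0 (g is just the numerator).

Hence z = -7 is a pole of order 1.

Final answer: 1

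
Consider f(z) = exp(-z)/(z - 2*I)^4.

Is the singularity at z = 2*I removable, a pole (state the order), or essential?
Write f(z) = g(z)/(z - 2*I)^4 with g(z) = exp(-z).
g is entire and g(2*I) = exp(-2*I) ≠ 0, so no factor of (z - 2*I) cancels: the Laurent expansion of f about z = 2*I starts at the power -4, i.e. lim_{z→z₀} (z - z₀)^4 f(z) = exp(-2*I) is finite and nonzero.
So z = 2*I is a pole of order 4.

Final answer: pole of order 4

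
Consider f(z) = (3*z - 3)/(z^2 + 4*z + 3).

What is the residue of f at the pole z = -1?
Write f(z) = P(z)/Q(z) with P(z) = 3*z - 3 and Q(z) = z^2 + 4*z + 3.
The denominator factors as Q(z) = (z + 1)*(z + 3), so z = -1 is a simple zero of Q and P is analytic there; z = -1 is therefore a simple pole and
  Res(f, z₀) = P(z₀)/Q'(z₀).

Q'(z) = 2*z + 4, so Q'(-1) = 2.
P(-1) = -6.

Res(f, -1) = (-6)/(2) = -3

Final answer: -3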